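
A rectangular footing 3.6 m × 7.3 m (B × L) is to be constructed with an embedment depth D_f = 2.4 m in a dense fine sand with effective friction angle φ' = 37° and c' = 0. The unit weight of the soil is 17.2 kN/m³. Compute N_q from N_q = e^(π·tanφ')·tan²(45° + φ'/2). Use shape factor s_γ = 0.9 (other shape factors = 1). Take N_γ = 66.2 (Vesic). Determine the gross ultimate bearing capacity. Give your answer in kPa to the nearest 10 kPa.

tan37° = 0.7536, so N_q = e^(π×0.7536)·tan²(63.5°) = 10.669 × 4.023 = 42.92.
q = γ·D_f = 17.2 × 2.4 = 41.28 kPa.
q·N_q = 41.28 × 42.92 = 1771.7 kPa
0.5·γ·B·N_γ·s_γ = 0.5 × 17.2 × 3.6 × 66.2 × 0.9 = 1844.6 kPa
q_ult = 1771.7 + 1844.6 = 3616.3 kPa.

q_ult ≈ 3620 kPa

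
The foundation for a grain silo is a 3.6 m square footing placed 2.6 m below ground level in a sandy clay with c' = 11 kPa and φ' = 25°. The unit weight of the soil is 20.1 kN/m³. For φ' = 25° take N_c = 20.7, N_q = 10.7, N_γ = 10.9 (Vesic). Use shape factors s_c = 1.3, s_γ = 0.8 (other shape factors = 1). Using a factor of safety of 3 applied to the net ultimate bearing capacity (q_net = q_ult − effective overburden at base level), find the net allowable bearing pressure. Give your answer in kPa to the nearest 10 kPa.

q_all(net) ≈ 370 kPa

Effective surcharge at the founding depth q = γ·D_f = 20.1 × 2.6 = 52.26 kPa.
q_ult = c·N_c·s_c + q·N_q + 0.5·γ·B·N_γ·s_γ
     = 11 × 20.7 × 1.3 + 52.26 × 10.7 + 0.5 × 20.1 × 3.6 × 10.9 × 0.8
     = 296.01 + 559.18 + 315.49 = 1170.7 kPa.
Net ultimate: q_net = 1170.7 − 52.26 = 1118.4 kPa.
q_all(net) = 1118.4 / 3 = 372.81 kPa.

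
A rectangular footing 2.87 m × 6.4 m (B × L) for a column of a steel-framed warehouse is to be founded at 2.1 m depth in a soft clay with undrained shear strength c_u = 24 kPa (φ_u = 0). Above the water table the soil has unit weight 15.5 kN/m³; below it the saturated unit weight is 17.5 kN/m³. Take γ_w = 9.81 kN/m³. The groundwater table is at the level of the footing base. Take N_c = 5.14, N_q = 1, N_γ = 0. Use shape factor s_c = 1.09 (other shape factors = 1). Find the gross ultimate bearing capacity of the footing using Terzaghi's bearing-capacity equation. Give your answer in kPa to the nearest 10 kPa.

q_ult ≈ 170 kPa

Overburden at base level: q = 15.5 × 2.1 = 32.55 kPa.
Cohesion term c·N_c·s_c = 24 × 5.14 × 1.09 = 134.46 kPa; surcharge term q·N_q = 32.55 × 1 = 32.55 kPa.
q_ult = 134.46 + 32.55 = 167.01 kPa.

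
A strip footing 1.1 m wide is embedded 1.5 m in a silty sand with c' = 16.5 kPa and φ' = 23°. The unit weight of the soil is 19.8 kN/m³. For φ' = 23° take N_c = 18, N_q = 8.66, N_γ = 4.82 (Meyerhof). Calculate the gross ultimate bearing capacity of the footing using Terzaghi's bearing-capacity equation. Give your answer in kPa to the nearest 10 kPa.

Overburden at base level: q = 19.8 × 1.5 = 29.7 kPa.
Cohesion term c·N_c = 16.5 × 18 = 297 kPa; surcharge term q·N_q = 29.7 × 8.66 = 257.2 kPa; self-weight term 0.5·γ·B·N_γ = 0.5 × 19.8 × 1.1 × 4.82 = 52.49 kPa.
q_ult = 297 + 257.2 + 52.49 = 606.69 kPa.

q_ult ≈ 610 kPa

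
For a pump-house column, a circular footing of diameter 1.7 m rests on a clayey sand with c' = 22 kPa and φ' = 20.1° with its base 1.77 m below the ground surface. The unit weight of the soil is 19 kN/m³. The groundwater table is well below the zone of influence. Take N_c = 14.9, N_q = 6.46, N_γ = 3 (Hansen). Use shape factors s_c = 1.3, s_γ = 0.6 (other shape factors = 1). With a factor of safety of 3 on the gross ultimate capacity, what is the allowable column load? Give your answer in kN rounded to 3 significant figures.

P_all ≈ 509 kN

q = γ·D_f = 19 × 1.77 = 33.63 kPa.
c·N_c·s_c = 22 × 14.9 × 1.3 = 426.14 kPa
q·N_q = 33.63 × 6.46 = 217.25 kPa
0.5·γ·B·N_γ·s_γ = 0.5 × 19 × 1.7 × 3 × 0.6 = 29.07 kPa
q_ult = 426.14 + 217.25 + 29.07 = 672.46 kPa.
Gross allowable pressure q_all = 672.46 / 3 = 224.15 kPa.
Footing area = 2.2698 m², so allowable column load = 224.15 × 2.2698 = 508.78 kN.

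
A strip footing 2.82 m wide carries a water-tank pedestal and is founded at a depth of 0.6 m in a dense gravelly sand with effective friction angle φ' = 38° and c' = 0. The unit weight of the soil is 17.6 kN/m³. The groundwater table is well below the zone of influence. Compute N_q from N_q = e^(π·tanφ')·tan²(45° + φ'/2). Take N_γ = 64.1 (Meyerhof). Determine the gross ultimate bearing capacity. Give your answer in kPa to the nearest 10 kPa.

tan38° = 0.7813, so N_q = e^(π×0.7813)·tan²(64°) = 11.64 × 4.204 = 48.93.
Effective surcharge at the founding depth q = γ·D_f = 17.6 × 0.6 = 10.56 kPa.
q_ult = q·N_q + 0.5·γ·B·N_γ
     = 10.56 × 48.933 + 0.5 × 17.6 × 2.82 × 64.1
     = 516.74 + 1590.7 = 2107.4 kPa.

q_ult ≈ 2110 kPa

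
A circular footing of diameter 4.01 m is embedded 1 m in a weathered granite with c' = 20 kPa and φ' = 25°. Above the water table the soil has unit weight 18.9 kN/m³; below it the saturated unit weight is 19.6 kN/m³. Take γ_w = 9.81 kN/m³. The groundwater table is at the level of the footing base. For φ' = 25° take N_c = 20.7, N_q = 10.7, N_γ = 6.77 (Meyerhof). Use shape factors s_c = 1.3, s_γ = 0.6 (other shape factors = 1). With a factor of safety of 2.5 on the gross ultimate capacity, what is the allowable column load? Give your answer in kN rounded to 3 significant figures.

Effective surcharge at the founding depth q = γ·D_f = 18.9 × 1 = 18.9 kPa.
The water table coincides with the base, so in the self-weight term γ → γ' = 9.79 kN/m³.
q_ult = c·N_c·s_c + q·N_q + 0.5·γ·B·N_γ·s_γ
     = 20 × 20.7 × 1.3 + 18.9 × 10.7 + 0.5 × 9.79 × 4.01 × 6.77 × 0.6
     = 538.2 + 202.23 + 79.733 = 820.16 kPa.
Gross allowable pressure q_all = 820.16 / 2.5 = 328.07 kPa.
Footing area = 12.6293 m², so allowable column load = 328.07 × 12.6293 = 4143.2 kN.

P_all ≈ 4140 kN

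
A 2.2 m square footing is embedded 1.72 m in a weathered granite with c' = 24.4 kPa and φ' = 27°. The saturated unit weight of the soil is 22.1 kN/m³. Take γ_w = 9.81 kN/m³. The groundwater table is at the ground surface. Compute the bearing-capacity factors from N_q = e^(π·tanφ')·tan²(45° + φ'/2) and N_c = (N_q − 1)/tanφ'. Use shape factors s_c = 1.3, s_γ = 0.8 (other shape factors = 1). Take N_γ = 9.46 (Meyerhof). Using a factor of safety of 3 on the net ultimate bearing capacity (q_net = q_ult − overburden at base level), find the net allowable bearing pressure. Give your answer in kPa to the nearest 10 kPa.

q_all(net) ≈ 370 kPa

N_q = e^(π·tan27°)·tan²(58.5°) = 13.2; N_c = (N_q − 1)/tanφ' = 23.94.
γ' = 22.1 − 9.81 = 12.29 kN/m³ (submerged throughout). q = 12.29 × 1.72 = 21.139 kPa; the same γ' applies in the ½γBN_γ term.
c·N_c·s_c = 24.4 × 23.942 × 1.3 = 759.45 kPa
q·N_q = 21.139 × 13.199 = 279.01 kPa
0.5·γ·B·N_γ·s_γ = 0.5 × 12.29 × 2.2 × 9.46 × 0.8 = 102.31 kPa
q_ult = 759.45 + 279.01 + 102.31 = 1140.8 kPa.
q_net = 1140.8 − 21.139 = 1119.6 kPa.
q_all(net) = 1119.6 / 3 = 373.21 kPa.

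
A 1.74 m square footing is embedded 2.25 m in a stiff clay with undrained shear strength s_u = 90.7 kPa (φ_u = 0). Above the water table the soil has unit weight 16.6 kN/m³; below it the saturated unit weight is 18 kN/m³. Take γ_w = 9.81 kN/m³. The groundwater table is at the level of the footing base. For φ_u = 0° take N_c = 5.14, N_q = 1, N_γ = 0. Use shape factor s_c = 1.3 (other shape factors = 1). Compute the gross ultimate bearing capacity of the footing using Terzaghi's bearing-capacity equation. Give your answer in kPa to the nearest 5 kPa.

Effective surcharge at the founding depth q = γ·D_f = 16.6 × 2.25 = 37.35 kPa.
q_ult = c·N_c·s_c + q·N_q
     = 90.7 × 5.14 × 1.3 + 37.35 × 1
     = 606.06 + 37.35 = 643.41 kPa.

q_ult ≈ 645 kPa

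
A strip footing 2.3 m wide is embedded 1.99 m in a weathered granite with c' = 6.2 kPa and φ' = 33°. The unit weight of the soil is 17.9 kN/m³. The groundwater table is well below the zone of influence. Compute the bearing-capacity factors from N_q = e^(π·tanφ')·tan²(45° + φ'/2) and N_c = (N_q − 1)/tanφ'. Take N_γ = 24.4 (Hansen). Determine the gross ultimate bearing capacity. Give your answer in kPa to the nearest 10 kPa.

q_ult ≈ 1670 kPa

tan33° = 0.6494, so N_q = e^(π×0.6494)·tan²(61.5°) = 7.692 × 3.392 = 26.09.
N_c = (26.09 − 1)/tan33° = 38.64.
Overburden at base level: q = 17.9 × 1.99 = 35.621 kPa.
Cohesion term c·N_c = 6.2 × 38.638 = 239.56 kPa; surcharge term q·N_q = 35.621 × 26.092 = 929.42 kPa; self-weight term 0.5·γ·B·N_γ = 0.5 × 17.9 × 2.3 × 24.4 = 502.27 kPa.
q_ult = 239.56 + 929.42 + 502.27 = 1671.3 kPa.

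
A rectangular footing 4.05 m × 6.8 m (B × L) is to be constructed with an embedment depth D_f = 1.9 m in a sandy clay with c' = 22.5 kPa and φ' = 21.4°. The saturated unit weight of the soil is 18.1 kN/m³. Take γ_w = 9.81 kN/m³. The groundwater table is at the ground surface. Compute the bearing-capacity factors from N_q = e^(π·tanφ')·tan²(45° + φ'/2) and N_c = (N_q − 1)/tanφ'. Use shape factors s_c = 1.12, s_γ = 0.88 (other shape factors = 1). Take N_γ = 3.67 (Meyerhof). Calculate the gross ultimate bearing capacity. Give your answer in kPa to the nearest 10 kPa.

q_ult ≈ 580 kPa

tan21.4° = 0.3919, so N_q = e^(π×0.3919)·tan²(55.7°) = 3.425 × 2.149 = 7.36.
N_c = (7.36 − 1)/tan21.4° = 16.23.
γ' = 18.1 − 9.81 = 8.29 kN/m³ (submerged throughout). q = 8.29 × 1.9 = 15.751 kPa; the same γ' applies in the ½γBN_γ term.
c·N_c·s_c = 22.5 × 16.231 × 1.12 = 409.02 kPa
q·N_q = 15.751 × 7.3609 = 115.94 kPa
0.5·γ·B·N_γ·s_γ = 0.5 × 8.29 × 4.05 × 3.67 × 0.88 = 54.216 kPa
q_ult = 409.02 + 115.94 + 54.216 = 579.18 kPa.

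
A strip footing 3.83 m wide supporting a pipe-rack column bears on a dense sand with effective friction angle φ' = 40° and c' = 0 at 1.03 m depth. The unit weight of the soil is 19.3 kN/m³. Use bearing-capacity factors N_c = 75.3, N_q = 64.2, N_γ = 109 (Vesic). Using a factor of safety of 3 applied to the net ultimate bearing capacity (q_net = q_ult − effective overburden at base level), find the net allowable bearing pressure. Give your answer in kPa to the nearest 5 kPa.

q_all(net) ≈ 1760 kPa

Effective surcharge at the founding depth q = γ·D_f = 19.3 × 1.03 = 19.879 kPa.
q_ult = q·N_q + 0.5·γ·B·N_γ
     = 19.879 × 64.2 + 0.5 × 19.3 × 3.83 × 109
     = 1276.2 + 4028.6 = 5304.8 kPa.
Net ultimate: q_net = 5304.8 − 19.879 = 5284.9 kPa.
q_all(net) = 5284.9 / 3 = 1761.6 kPa.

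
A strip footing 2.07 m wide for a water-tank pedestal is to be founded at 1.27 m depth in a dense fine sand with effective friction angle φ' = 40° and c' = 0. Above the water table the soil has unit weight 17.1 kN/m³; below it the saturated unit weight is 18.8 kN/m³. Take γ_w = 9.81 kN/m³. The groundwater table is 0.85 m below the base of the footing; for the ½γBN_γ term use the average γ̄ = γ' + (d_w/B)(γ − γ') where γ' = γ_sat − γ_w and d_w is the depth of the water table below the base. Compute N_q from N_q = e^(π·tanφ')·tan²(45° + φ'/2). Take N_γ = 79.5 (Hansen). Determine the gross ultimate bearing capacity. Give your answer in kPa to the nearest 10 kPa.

tan40° = 0.8391, so N_q = e^(π×0.8391)·tan²(65°) = 13.959 × 4.599 = 64.2.
Overburden at base level: q = 17.1 × 1.27 = 21.717 kPa.
The water table is 0.85 m below the base (< B = 2.07 m), so the ½γBN_γ term uses γ̄ = γ' + (d_w/B)(γ − γ') = 8.99 + (0.85/2.07)(17.1 − 8.99) = 12.32 kN/m³.
Surcharge term q·N_q = 21.717 × 64.195 = 1394.1 kPa; self-weight term 0.5·γ·B·N_γ = 0.5 × 12.32 × 2.07 × 79.5 = 1013.7 kPa.
q_ult = 1394.1 + 1013.7 = 2407.9 kPa.

q_ult ≈ 2410 kPa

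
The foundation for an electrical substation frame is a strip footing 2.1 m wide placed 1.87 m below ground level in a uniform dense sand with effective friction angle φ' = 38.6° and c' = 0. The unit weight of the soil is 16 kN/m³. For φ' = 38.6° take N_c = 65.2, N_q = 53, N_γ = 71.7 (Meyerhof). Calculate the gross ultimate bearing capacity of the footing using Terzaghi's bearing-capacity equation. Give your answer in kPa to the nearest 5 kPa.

Overburden at base level: q = 16 × 1.87 = 29.92 kPa.
Surcharge term q·N_q = 29.92 × 53 = 1585.8 kPa; self-weight term 0.5·γ·B·N_γ = 0.5 × 16 × 2.1 × 71.7 = 1204.6 kPa.
q_ult = 1585.8 + 1204.6 = 2790.3 kPa.

q_ult ≈ 2790 kPa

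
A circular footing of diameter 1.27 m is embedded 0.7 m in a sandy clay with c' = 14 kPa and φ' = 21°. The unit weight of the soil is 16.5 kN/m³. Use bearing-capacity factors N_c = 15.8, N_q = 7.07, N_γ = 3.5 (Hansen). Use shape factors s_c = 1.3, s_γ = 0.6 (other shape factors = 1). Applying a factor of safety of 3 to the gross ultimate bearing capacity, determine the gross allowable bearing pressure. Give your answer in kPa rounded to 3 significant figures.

q = γ·D_f = 16.5 × 0.7 = 11.55 kPa.
c·N_c·s_c = 14 × 15.8 × 1.3 = 287.56 kPa
q·N_q = 11.55 × 7.07 = 81.658 kPa
0.5·γ·B·N_γ·s_γ = 0.5 × 16.5 × 1.27 × 3.5 × 0.6 = 22.003 kPa
q_ult = 287.56 + 81.658 + 22.003 = 391.22 kPa.
q_all = q_ult / FS = 391.22 / 3 = 130.41 kPa.

q_all ≈ 130 kPa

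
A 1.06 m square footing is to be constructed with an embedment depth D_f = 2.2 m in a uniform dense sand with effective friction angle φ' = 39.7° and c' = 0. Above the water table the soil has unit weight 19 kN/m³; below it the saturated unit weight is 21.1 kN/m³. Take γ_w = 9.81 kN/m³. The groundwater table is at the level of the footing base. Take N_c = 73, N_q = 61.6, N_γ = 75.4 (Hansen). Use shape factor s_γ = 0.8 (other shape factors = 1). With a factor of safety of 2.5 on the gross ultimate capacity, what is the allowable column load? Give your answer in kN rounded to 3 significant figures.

Effective surcharge at the founding depth q = γ·D_f = 19 × 2.2 = 41.8 kPa.
The water table coincides with the base, so in the self-weight term γ → γ' = 11.29 kN/m³.
q_ult = q·N_q + 0.5·γ·B·N_γ·s_γ
     = 41.8 × 61.6 + 0.5 × 11.29 × 1.06 × 75.4 × 0.8
     = 2574.9 + 360.94 = 2935.8 kPa.
Gross allowable pressure q_all = 2935.8 / 2.5 = 1174.3 kPa.
Footing area = 1.1236 m², so allowable column load = 1174.3 × 1.1236 = 1319.5 kN.

P_all ≈ 1320 kN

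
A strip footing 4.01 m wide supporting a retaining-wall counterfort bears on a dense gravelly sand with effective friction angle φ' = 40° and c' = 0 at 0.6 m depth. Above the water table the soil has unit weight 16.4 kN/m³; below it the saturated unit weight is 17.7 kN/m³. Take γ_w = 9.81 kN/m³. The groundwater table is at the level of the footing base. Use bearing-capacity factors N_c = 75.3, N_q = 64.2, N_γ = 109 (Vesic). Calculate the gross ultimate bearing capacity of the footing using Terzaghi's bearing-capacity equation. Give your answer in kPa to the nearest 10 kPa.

q_ult ≈ 2360 kPa

Effective surcharge at the founding depth q = γ·D_f = 16.4 × 0.6 = 9.84 kPa.
The water table coincides with the base, so in the self-weight term γ → γ' = 7.89 kN/m³.
q_ult = q·N_q + 0.5·γ·B·N_γ
     = 9.84 × 64.2 + 0.5 × 7.89 × 4.01 × 109
     = 631.73 + 1724.3 = 2356 kPa.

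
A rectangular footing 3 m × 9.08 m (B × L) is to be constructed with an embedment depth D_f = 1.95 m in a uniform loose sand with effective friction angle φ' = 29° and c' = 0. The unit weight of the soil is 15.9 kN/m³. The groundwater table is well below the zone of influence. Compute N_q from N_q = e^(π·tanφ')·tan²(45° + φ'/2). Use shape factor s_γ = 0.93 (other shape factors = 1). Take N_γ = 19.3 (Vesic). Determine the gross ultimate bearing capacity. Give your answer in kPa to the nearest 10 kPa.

tan29° = 0.5543, so N_q = e^(π×0.5543)·tan²(59.5°) = 5.705 × 2.882 = 16.44.
Effective surcharge at the founding depth q = γ·D_f = 15.9 × 1.95 = 31.005 kPa.
q_ult = q·N_q + 0.5·γ·B·N_γ·s_γ
     = 31.005 × 16.443 + 0.5 × 15.9 × 3 × 19.3 × 0.93
     = 509.82 + 428.08 = 937.91 kPa.

q_ult ≈ 940 kPa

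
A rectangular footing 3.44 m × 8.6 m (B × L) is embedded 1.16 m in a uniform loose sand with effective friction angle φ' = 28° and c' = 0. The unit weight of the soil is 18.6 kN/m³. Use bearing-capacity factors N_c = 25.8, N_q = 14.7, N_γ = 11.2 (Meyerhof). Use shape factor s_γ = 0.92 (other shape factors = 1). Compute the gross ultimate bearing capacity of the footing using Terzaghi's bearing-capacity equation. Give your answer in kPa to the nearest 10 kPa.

q_ult ≈ 650 kPa

Effective surcharge at the founding depth q = γ·D_f = 18.6 × 1.16 = 21.576 kPa.
q_ult = q·N_q + 0.5·γ·B·N_γ·s_γ
     = 21.576 × 14.7 + 0.5 × 18.6 × 3.44 × 11.2 × 0.92
     = 317.17 + 329.65 = 646.81 kPa.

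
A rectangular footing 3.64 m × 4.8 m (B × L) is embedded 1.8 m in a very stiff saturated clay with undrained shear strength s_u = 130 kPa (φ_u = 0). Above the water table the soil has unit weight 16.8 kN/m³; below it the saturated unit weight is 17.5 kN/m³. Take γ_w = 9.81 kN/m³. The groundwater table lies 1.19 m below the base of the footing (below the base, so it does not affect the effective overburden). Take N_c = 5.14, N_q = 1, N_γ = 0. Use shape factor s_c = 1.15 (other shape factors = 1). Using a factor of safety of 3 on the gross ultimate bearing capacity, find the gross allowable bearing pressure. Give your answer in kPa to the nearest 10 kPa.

q_all ≈ 270 kPa

Overburden at base level: q = 16.8 × 1.8 = 30.24 kPa.
Cohesion term c·N_c·s_c = 130 × 5.14 × 1.15 = 768.43 kPa; surcharge term q·N_q = 30.24 × 1 = 30.24 kPa.
q_ult = 768.43 + 30.24 = 798.67 kPa.
q_all = 798.67 / 3 = 266.22 kPa.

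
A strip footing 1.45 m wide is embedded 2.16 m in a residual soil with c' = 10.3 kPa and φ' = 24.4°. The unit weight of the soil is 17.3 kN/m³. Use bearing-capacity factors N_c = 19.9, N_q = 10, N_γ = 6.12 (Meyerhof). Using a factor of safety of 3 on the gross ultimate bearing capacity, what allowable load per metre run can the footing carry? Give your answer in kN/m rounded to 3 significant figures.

≈ 317 kN/m

Overburden at base level: q = 17.3 × 2.16 = 37.368 kPa.
Cohesion term c·N_c = 10.3 × 19.9 = 204.97 kPa; surcharge term q·N_q = 37.368 × 10 = 373.68 kPa; self-weight term 0.5·γ·B·N_γ = 0.5 × 17.3 × 1.45 × 6.12 = 76.76 kPa.
q_ult = 204.97 + 373.68 + 76.76 = 655.41 kPa.
Gross allowable pressure q_all = 655.41 / 3 = 218.47 kPa.
Allowable wall load = q_all × B = 218.47 × 1.45 = 316.78 kN per metre run.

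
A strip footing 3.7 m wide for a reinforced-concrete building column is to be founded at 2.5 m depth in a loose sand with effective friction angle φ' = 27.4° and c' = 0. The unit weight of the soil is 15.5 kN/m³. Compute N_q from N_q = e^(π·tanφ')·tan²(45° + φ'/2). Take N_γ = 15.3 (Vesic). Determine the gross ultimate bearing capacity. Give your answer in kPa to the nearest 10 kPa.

tan27.4° = 0.5184, so N_q = e^(π×0.5184)·tan²(58.7°) = 5.096 × 2.705 = 13.78.
Overburden at base level: q = 15.5 × 2.5 = 38.75 kPa.
Surcharge term q·N_q = 38.75 × 13.785 = 534.17 kPa; self-weight term 0.5·γ·B·N_γ = 0.5 × 15.5 × 3.7 × 15.3 = 438.73 kPa.
q_ult = 534.17 + 438.73 = 972.89 kPa.

q_ult ≈ 970 kPa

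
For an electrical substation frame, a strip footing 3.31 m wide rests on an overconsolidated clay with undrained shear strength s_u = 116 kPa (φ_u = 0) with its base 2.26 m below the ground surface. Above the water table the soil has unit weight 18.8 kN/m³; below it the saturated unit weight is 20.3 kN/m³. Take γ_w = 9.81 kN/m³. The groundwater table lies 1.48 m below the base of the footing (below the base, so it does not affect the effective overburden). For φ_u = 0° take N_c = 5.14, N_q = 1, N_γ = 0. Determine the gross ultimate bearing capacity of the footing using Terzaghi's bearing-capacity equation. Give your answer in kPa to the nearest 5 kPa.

q = γ·D_f = 18.8 × 2.26 = 42.488 kPa.
c·N_c = 116 × 5.14 = 596.24 kPa
q·N_q = 42.488 × 1 = 42.488 kPa
q_ult = 596.24 + 42.488 = 638.73 kPa.

q_ult ≈ 640 kPa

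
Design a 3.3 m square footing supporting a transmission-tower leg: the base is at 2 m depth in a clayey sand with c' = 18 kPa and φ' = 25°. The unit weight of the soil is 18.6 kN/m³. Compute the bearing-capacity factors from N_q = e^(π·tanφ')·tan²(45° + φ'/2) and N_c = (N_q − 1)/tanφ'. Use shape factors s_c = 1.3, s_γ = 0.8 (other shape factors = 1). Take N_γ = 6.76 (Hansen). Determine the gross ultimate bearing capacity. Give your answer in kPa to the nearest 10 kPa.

tan25° = 0.4663, so N_q = e^(π×0.4663)·tan²(57.5°) = 4.327 × 2.464 = 10.66.
N_c = (10.66 − 1)/tan25° = 20.72.
q = γ·D_f = 18.6 × 2 = 37.2 kPa.
c·N_c·s_c = 18 × 20.721 × 1.3 = 484.86 kPa
q·N_q = 37.2 × 10.662 = 396.63 kPa
0.5·γ·B·N_γ·s_γ = 0.5 × 18.6 × 3.3 × 6.76 × 0.8 = 165.97 kPa
q_ult = 484.86 + 396.63 + 165.97 = 1047.5 kPa.

q_ult ≈ 1050 kPa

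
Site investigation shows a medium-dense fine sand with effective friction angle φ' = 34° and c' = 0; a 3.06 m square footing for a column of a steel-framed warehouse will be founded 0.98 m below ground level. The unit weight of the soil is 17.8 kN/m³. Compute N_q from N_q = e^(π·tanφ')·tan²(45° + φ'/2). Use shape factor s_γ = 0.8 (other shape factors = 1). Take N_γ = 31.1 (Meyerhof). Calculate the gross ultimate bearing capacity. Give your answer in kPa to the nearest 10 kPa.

tan34° = 0.6745, so N_q = e^(π×0.6745)·tan²(62°) = 8.323 × 3.537 = 29.44.
Overburden at base level: q = 17.8 × 0.98 = 17.444 kPa.
Surcharge term q·N_q = 17.444 × 29.44 = 513.55 kPa; self-weight term 0.5·γ·B·N_γ·s_γ = 0.5 × 17.8 × 3.06 × 31.1 × 0.8 = 677.58 kPa.
q_ult = 513.55 + 677.58 = 1191.1 kPa.

q_ult ≈ 1190 kPa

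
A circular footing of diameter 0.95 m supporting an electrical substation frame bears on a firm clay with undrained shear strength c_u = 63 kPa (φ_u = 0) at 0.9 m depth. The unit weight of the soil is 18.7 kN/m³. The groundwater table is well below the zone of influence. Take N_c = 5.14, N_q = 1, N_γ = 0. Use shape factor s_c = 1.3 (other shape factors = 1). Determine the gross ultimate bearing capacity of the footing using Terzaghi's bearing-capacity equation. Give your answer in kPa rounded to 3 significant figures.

q_ult ≈ 438 kPa

Effective surcharge at the founding depth q = γ·D_f = 18.7 × 0.9 = 16.83 kPa.
q_ult = c·N_c·s_c + q·N_q
     = 63 × 5.14 × 1.3 + 16.83 × 1
     = 420.97 + 16.83 = 437.8 kPa.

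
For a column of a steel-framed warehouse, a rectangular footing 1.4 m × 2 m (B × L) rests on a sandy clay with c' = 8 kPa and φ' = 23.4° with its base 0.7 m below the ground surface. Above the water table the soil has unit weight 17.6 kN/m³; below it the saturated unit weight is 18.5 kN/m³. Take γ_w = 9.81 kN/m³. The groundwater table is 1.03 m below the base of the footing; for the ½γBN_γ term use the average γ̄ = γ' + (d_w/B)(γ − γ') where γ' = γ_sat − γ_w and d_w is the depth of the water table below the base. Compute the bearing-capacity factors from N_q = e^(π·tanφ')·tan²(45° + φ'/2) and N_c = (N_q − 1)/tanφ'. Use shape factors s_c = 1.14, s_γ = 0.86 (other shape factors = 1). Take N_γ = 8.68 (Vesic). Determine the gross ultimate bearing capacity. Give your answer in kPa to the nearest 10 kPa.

q_ult ≈ 360 kPa

tan23.4° = 0.4327, so N_q = e^(π×0.4327)·tan²(56.7°) = 3.894 × 2.318 = 9.03.
N_c = (9.03 − 1)/tan23.4° = 18.54.
q = γ·D_f = 17.6 × 0.7 = 12.32 kPa.
γ' = 8.69 kN/m³; averaging over the depth B below the base, γ̄ = γ' + (d_w/B)(γ − γ') = 15.245 kN/m³.
c·N_c·s_c = 8 × 18.545 × 1.14 = 169.13 kPa
q·N_q = 12.32 × 9.0251 = 111.19 kPa
0.5·γ·B·N_γ·s_γ = 0.5 × 15.245 × 1.4 × 8.68 × 0.86 = 79.662 kPa
q_ult = 169.13 + 111.19 + 79.662 = 359.98 kPa.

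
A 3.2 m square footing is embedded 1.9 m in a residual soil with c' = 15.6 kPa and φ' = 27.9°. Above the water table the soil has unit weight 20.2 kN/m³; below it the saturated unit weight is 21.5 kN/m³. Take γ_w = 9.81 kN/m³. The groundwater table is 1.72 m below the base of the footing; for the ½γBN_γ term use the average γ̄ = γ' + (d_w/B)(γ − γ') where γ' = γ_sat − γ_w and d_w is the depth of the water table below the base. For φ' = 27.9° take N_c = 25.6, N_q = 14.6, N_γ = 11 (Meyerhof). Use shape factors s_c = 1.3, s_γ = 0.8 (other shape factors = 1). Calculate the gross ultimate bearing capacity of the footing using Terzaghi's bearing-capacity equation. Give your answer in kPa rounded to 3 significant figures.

Effective surcharge at the founding depth q = γ·D_f = 20.2 × 1.9 = 38.38 kPa.
With d_w = 1.72 m < B, γ̄ = 11.69 + (1.72/3.2) × (20.2 − 11.69) = 16.264 kN/m³.
q_ult = c·N_c·s_c + q·N_q + 0.5·γ·B·N_γ·s_γ
     = 15.6 × 25.6 × 1.3 + 38.38 × 14.6 + 0.5 × 16.264 × 3.2 × 11 × 0.8
     = 519.17 + 560.35 + 229 = 1308.5 kPa.

q_ult ≈ 1310 kPa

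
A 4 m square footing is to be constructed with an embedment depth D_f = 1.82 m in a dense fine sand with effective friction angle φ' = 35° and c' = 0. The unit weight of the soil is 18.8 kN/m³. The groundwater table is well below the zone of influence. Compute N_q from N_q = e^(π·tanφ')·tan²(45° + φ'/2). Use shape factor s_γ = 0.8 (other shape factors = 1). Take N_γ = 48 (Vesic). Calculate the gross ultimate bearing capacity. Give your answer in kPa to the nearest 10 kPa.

q_ult ≈ 2580 kPa

tan35° = 0.7002, so N_q = e^(π×0.7002)·tan²(62.5°) = 9.023 × 3.69 = 33.3.
Effective surcharge at the founding depth q = γ·D_f = 18.8 × 1.82 = 34.216 kPa.
q_ult = q·N_q + 0.5·γ·B·N_γ·s_γ
     = 34.216 × 33.296 + 0.5 × 18.8 × 4 × 48 × 0.8
     = 1139.3 + 1443.8 = 2583.1 kPa.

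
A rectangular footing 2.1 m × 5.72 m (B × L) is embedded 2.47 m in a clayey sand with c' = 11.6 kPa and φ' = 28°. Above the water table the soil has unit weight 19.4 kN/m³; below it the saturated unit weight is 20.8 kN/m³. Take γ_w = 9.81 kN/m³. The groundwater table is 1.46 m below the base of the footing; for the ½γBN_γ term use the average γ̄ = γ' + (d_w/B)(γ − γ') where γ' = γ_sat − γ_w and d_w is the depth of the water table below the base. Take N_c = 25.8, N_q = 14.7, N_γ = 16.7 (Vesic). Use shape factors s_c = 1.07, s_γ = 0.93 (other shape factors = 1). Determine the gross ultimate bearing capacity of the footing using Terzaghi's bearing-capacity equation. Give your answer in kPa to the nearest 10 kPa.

q_ult ≈ 1300 kPa

Overburden at base level: q = 19.4 × 2.47 = 47.918 kPa.
The water table is 1.46 m below the base (< B = 2.1 m), so the ½γBN_γ term uses γ̄ = γ' + (d_w/B)(γ − γ') = 10.99 + (1.46/2.1)(19.4 − 10.99) = 16.837 kN/m³.
Cohesion term c·N_c·s_c = 11.6 × 25.8 × 1.07 = 320.23 kPa; surcharge term q·N_q = 47.918 × 14.7 = 704.39 kPa; self-weight term 0.5·γ·B·N_γ·s_γ = 0.5 × 16.837 × 2.1 × 16.7 × 0.93 = 274.57 kPa.
q_ult = 320.23 + 704.39 + 274.57 = 1299.2 kPa.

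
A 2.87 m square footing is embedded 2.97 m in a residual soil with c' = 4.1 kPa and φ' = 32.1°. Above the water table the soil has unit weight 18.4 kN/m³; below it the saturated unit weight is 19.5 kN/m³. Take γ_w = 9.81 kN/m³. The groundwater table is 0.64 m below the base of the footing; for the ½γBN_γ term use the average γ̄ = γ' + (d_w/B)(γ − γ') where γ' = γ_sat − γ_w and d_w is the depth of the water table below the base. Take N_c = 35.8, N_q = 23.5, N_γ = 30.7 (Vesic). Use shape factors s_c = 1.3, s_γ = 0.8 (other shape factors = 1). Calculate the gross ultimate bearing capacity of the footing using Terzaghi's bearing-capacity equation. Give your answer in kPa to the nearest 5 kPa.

q_ult ≈ 1885 kPa

q = γ·D_f = 18.4 × 2.97 = 54.648 kPa.
γ' = 9.69 kN/m³; averaging over the depth B below the base, γ̄ = γ' + (d_w/B)(γ − γ') = 11.632 kN/m³.
c·N_c·s_c = 4.1 × 35.8 × 1.3 = 190.81 kPa
q·N_q = 54.648 × 23.5 = 1284.2 kPa
0.5·γ·B·N_γ·s_γ = 0.5 × 11.632 × 2.87 × 30.7 × 0.8 = 409.96 kPa
q_ult = 190.81 + 1284.2 + 409.96 = 1885 kPa.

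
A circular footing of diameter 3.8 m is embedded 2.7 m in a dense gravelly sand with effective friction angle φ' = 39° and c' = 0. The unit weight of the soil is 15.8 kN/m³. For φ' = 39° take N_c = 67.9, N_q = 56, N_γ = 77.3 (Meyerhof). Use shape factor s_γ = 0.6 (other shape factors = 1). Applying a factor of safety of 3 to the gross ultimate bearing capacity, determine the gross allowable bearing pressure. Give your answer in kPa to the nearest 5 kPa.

q = γ·D_f = 15.8 × 2.7 = 42.66 kPa.
q·N_q = 42.66 × 56 = 2389 kPa
0.5·γ·B·N_γ·s_γ = 0.5 × 15.8 × 3.8 × 77.3 × 0.6 = 1392.3 kPa
q_ult = 2389 + 1392.3 = 3781.3 kPa.
q_all = q_ult / FS = 3781.3 / 3 = 1260.4 kPa.

q_all ≈ 1260 kPa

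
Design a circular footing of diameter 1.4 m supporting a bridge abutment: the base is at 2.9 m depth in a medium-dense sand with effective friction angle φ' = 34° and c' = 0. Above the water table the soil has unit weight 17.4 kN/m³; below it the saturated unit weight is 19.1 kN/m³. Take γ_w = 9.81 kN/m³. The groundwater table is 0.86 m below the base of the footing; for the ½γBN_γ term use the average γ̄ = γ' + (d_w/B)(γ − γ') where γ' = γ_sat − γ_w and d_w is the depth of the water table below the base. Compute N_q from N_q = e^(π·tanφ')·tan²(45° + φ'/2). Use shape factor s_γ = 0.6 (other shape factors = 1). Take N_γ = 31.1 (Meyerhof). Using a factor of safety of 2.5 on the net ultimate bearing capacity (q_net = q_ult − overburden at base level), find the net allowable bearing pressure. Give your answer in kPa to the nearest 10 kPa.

N_q = e^(π·tan34°)·tan²(62°) = 29.44.
Effective surcharge at the founding depth q = γ·D_f = 17.4 × 2.9 = 50.46 kPa.
With d_w = 0.86 m < B, γ̄ = 9.29 + (0.86/1.4) × (17.4 − 9.29) = 14.272 kN/m³.
q_ult = q·N_q + 0.5·γ·B·N_γ·s_γ
     = 50.46 × 29.44 + 0.5 × 14.272 × 1.4 × 31.1 × 0.6
     = 1485.5 + 186.42 = 1672 kPa.
q_net = 1672 − 50.46 = 1621.5 kPa.
q_all(net) = 1621.5 / 2.5 = 648.6 kPa.

q_all(net) ≈ 650 kPa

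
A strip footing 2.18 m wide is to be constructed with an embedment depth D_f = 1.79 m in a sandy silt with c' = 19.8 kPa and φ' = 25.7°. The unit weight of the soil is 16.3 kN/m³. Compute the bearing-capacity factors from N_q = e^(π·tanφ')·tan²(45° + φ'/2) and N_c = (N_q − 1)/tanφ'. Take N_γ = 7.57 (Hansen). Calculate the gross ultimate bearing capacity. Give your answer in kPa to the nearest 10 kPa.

q_ult ≈ 900 kPa

tan25.7° = 0.4813, so N_q = e^(π×0.4813)·tan²(57.85°) = 4.536 × 2.531 = 11.48.
N_c = (11.48 − 1)/tan25.7° = 21.78.
Overburden at base level: q = 16.3 × 1.79 = 29.177 kPa.
Cohesion term c·N_c = 19.8 × 21.779 = 431.22 kPa; surcharge term q·N_q = 29.177 × 11.481 = 335 kPa; self-weight term 0.5·γ·B·N_γ = 0.5 × 16.3 × 2.18 × 7.57 = 134.5 kPa.
q_ult = 431.22 + 335 + 134.5 = 900.71 kPa.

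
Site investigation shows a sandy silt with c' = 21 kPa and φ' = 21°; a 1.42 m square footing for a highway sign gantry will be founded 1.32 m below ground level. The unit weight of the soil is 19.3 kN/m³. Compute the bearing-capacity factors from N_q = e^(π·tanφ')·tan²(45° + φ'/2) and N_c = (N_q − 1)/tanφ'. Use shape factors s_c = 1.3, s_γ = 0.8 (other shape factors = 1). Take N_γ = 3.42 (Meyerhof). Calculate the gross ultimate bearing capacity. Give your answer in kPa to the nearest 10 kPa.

q_ult ≈ 650 kPa

tan21° = 0.3839, so N_q = e^(π×0.3839)·tan²(55.5°) = 3.34 × 2.117 = 7.07.
N_c = (7.07 − 1)/tan21° = 15.81.
Overburden at base level: q = 19.3 × 1.32 = 25.476 kPa.
Cohesion term c·N_c·s_c = 21 × 15.815 × 1.3 = 431.75 kPa; surcharge term q·N_q = 25.476 × 7.0708 = 180.13 kPa; self-weight term 0.5·γ·B·N_γ·s_γ = 0.5 × 19.3 × 1.42 × 3.42 × 0.8 = 37.491 kPa.
q_ult = 431.75 + 180.13 + 37.491 = 649.37 kPa.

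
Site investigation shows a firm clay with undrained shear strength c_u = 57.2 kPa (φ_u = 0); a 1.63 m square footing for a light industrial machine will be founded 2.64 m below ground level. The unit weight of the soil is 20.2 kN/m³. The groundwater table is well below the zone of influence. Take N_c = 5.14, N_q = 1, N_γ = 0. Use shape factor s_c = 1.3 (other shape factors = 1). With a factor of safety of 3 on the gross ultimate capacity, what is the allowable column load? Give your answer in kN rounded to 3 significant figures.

P_all ≈ 386 kN

Overburden at base level: q = 20.2 × 2.64 = 53.328 kPa.
Cohesion term c·N_c·s_c = 57.2 × 5.14 × 1.3 = 382.21 kPa; surcharge term q·N_q = 53.328 × 1 = 53.328 kPa.
q_ult = 382.21 + 53.328 = 435.54 kPa.
Gross allowable pressure q_all = 435.54 / 3 = 145.18 kPa.
Footing area = 2.6569 m², so allowable column load = 145.18 × 2.6569 = 385.73 kN.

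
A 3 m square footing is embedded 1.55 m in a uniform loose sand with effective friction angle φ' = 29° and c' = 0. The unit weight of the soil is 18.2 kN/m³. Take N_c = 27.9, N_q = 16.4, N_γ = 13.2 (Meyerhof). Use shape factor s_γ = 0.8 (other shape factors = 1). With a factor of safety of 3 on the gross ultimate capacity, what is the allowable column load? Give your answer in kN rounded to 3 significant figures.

P_all ≈ 2250 kN

Overburden at base level: q = 18.2 × 1.55 = 28.21 kPa.
Surcharge term q·N_q = 28.21 × 16.4 = 462.64 kPa; self-weight term 0.5·γ·B·N_γ·s_γ = 0.5 × 18.2 × 3 × 13.2 × 0.8 = 288.29 kPa.
q_ult = 462.64 + 288.29 = 750.93 kPa.
Gross allowable pressure q_all = 750.93 / 3 = 250.31 kPa.
Footing area = 9 m², so allowable column load = 250.31 × 9 = 2252.8 kN.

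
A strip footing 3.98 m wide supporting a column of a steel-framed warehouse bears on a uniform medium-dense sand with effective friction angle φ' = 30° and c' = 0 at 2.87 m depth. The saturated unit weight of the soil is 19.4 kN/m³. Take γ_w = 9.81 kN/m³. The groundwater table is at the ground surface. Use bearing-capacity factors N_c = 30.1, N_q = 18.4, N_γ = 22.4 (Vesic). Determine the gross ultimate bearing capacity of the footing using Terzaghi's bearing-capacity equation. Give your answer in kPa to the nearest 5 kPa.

Water table at ground surface, so effective unit weight γ' = 19.4 − 9.81 = 9.59 kN/m³ is used throughout; overburden q = 9.59 × 2.87 = 27.523 kPa; the same γ' applies in the ½γBN_γ term.
Surcharge term q·N_q = 27.523 × 18.4 = 506.43 kPa; self-weight term 0.5·γ·B·N_γ = 0.5 × 9.59 × 3.98 × 22.4 = 427.48 kPa.
q_ult = 506.43 + 427.48 = 933.91 kPa.

q_ult ≈ 935 kPa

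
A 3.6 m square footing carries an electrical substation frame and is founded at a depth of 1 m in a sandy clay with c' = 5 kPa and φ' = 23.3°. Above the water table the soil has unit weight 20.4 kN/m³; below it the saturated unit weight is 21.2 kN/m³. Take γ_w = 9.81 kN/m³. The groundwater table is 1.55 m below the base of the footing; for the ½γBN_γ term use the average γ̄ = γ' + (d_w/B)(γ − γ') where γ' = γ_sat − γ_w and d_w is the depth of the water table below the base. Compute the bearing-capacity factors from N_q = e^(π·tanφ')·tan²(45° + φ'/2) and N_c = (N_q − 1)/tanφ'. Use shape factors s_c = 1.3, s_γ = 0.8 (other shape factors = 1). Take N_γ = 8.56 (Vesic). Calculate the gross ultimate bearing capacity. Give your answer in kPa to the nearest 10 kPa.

q_ult ≈ 490 kPa

tan23.3° = 0.4307, so N_q = e^(π×0.4307)·tan²(56.65°) = 3.869 × 2.309 = 8.93.
N_c = (8.93 − 1)/tan23.3° = 18.42.
Overburden at base level: q = 20.4 × 1 = 20.4 kPa.
The water table is 1.55 m below the base (< B = 3.6 m), so the ½γBN_γ term uses γ̄ = γ' + (d_w/B)(γ − γ') = 11.39 + (1.55/3.6)(20.4 − 11.39) = 15.269 kN/m³.
Cohesion term c·N_c·s_c = 5 × 18.419 × 1.3 = 119.72 kPa; surcharge term q·N_q = 20.4 × 8.9325 = 182.22 kPa; self-weight term 0.5·γ·B·N_γ·s_γ = 0.5 × 15.269 × 3.6 × 8.56 × 0.8 = 188.22 kPa.
q_ult = 119.72 + 182.22 + 188.22 = 490.16 kPa.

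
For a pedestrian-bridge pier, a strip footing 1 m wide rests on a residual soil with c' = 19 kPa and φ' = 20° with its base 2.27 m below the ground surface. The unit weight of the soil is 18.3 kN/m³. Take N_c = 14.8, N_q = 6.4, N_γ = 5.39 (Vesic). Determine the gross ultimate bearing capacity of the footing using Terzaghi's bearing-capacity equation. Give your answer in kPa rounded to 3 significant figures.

q = γ·D_f = 18.3 × 2.27 = 41.541 kPa.
c·N_c = 19 × 14.8 = 281.2 kPa
q·N_q = 41.541 × 6.4 = 265.86 kPa
0.5·γ·B·N_γ = 0.5 × 18.3 × 1 × 5.39 = 49.319 kPa
q_ult = 281.2 + 265.86 + 49.319 = 596.38 kPa.

q_ult ≈ 596 kPa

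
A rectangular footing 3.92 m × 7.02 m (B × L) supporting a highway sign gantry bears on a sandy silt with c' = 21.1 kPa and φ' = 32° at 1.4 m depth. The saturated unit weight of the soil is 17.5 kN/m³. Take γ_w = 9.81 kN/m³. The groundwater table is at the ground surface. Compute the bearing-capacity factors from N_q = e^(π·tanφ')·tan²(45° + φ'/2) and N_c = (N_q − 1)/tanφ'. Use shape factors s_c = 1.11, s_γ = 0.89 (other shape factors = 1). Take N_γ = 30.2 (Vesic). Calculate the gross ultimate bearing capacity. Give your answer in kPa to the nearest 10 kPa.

q_ult ≈ 1490 kPa

tan32° = 0.6249, so N_q = e^(π×0.6249)·tan²(61°) = 7.121 × 3.255 = 23.18.
N_c = (23.18 − 1)/tan32° = 35.49.
With the water table at the surface the whole profile is submerged: γ' = 17.5 − 9.81 = 7.69 kN/m³, so q = γ'·D_f = 10.766 kPa; the same γ' applies in the ½γBN_γ term.
q_ult = c·N_c·s_c + q·N_q + 0.5·γ·B·N_γ·s_γ
     = 21.1 × 35.49 × 1.11 + 10.766 × 23.177 + 0.5 × 7.69 × 3.92 × 30.2 × 0.89
     = 831.22 + 249.52 + 405.12 = 1485.9 kPa.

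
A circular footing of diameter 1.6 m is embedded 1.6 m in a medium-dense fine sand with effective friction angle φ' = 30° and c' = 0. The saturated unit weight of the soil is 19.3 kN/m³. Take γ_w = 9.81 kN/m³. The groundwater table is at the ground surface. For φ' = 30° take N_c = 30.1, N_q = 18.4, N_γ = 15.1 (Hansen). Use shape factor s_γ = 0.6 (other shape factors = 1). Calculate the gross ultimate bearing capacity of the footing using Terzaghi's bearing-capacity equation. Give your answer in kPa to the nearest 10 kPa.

q_ult ≈ 350 kPa

γ' = 19.3 − 9.81 = 9.49 kN/m³ (submerged throughout). q = 9.49 × 1.6 = 15.184 kPa; the same γ' applies in the ½γBN_γ term.
q·N_q = 15.184 × 18.4 = 279.39 kPa
0.5·γ·B·N_γ·s_γ = 0.5 × 9.49 × 1.6 × 15.1 × 0.6 = 68.784 kPa
q_ult = 279.39 + 68.784 = 348.17 kPa.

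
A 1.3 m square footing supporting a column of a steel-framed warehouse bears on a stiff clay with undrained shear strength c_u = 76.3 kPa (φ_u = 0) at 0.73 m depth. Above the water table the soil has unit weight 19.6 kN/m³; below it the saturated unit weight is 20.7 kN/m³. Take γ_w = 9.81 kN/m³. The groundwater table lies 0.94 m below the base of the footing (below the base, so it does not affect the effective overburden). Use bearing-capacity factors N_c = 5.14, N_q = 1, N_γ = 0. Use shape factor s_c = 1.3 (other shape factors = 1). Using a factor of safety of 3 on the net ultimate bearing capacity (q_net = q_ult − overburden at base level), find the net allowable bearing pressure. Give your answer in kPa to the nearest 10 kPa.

q = γ·D_f = 19.6 × 0.73 = 14.308 kPa.
c·N_c·s_c = 76.3 × 5.14 × 1.3 = 509.84 kPa
q·N_q = 14.308 × 1 = 14.308 kPa
q_ult = 509.84 + 14.308 = 524.14 kPa.
q_net = 524.14 − 14.308 = 509.84 kPa.
q_all(net) = 509.84 / 3 = 169.95 kPa.

q_all(net) ≈ 170 kPa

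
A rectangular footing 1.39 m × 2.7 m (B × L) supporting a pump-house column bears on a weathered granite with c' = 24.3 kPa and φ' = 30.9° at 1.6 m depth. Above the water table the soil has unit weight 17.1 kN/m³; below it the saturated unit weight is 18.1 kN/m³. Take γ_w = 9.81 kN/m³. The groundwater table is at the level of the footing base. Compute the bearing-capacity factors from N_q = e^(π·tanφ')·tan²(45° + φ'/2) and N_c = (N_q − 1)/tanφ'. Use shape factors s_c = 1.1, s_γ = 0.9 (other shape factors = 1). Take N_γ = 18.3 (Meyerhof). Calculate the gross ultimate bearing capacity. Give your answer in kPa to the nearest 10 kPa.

q_ult ≈ 1520 kPa

tan30.9° = 0.5985, so N_q = e^(π×0.5985)·tan²(60.45°) = 6.555 × 3.111 = 20.39.
N_c = (20.39 − 1)/tan30.9° = 32.41.
Overburden at base level: q = 17.1 × 1.6 = 27.36 kPa.
Below the base the soil is submerged, so the ½γBN_γ term uses γ' = 18.1 − 9.81 = 8.29 kN/m³.
Cohesion term c·N_c·s_c = 24.3 × 32.406 × 1.1 = 866.2 kPa; surcharge term q·N_q = 27.36 × 20.394 = 557.99 kPa; self-weight term 0.5·γ·B·N_γ·s_γ = 0.5 × 8.29 × 1.39 × 18.3 × 0.9 = 94.893 kPa.
q_ult = 866.2 + 557.99 + 94.893 = 1519.1 kPa.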